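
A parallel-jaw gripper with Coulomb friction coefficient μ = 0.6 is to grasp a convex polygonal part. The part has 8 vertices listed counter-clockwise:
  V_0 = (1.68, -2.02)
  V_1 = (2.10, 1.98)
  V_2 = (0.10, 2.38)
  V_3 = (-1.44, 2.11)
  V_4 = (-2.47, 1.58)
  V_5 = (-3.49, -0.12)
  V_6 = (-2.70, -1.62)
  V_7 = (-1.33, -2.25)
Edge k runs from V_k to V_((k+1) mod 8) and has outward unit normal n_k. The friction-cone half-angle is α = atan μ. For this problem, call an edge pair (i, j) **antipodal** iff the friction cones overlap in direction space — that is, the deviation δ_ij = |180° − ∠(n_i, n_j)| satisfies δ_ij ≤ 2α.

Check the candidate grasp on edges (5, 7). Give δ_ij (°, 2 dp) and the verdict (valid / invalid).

α = atan 0.6 = 30.96°;  2α = 61.93°
edge 5: e_5 = (+0.79, -1.50);  n_5 = (-0.8848, -0.4660)
edge 7: e_7 = (+3.01, +0.23);  n_7 = (+0.0762, -0.9971)
∠(n_5, n_7) = 66.60°
δ = |180° − 66.60°| = 113.40°
113.40° > 2α = 61.93°  →  invalid

δ = 113.40°, invalid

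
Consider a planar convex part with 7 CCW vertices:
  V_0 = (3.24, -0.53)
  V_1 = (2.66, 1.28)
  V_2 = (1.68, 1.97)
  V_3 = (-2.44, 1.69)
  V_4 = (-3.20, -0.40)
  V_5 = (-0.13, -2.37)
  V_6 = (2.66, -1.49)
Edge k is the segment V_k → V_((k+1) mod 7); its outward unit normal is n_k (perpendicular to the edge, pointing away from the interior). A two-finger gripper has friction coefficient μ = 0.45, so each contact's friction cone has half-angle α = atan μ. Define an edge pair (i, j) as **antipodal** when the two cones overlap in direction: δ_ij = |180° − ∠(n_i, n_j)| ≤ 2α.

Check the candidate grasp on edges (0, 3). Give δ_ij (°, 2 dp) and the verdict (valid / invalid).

α = atan 0.45 = 24.23°;  2α = 48.46°
edge 0: e_0 = (-0.58, +1.81);  n_0 = (+0.9523, +0.3052)
edge 3: e_3 = (-0.76, -2.09);  n_3 = (-0.9398, +0.3417)
∠(n_0, n_3) = 142.25°
δ = |180° − 142.25°| = 37.75°
37.75° ≤ 2α = 48.46°  →  valid

δ = 37.75°, valid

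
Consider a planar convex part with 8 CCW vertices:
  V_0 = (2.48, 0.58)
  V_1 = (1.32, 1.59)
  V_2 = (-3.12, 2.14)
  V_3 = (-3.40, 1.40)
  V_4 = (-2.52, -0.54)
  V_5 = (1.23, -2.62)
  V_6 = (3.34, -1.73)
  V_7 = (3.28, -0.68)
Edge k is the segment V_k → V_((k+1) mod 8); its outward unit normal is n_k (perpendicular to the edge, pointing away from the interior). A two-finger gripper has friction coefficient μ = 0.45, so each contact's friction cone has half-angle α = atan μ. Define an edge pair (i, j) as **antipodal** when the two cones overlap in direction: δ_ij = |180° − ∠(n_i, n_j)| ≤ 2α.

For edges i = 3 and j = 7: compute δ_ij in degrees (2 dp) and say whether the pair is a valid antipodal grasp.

α = atan 0.45 = 24.23°;  2α = 48.46°
edge 3: e_3 = (+0.88, -1.94);  n_3 = (-0.9107, -0.4131)
edge 7: e_7 = (-0.80, +1.26);  n_7 = (+0.8442, +0.5360)
∠(n_3, n_7) = 171.99°
δ = |180° − 171.99°| = 8.01°
8.01° ≤ 2α = 48.46°  →  valid

δ = 8.01°, valid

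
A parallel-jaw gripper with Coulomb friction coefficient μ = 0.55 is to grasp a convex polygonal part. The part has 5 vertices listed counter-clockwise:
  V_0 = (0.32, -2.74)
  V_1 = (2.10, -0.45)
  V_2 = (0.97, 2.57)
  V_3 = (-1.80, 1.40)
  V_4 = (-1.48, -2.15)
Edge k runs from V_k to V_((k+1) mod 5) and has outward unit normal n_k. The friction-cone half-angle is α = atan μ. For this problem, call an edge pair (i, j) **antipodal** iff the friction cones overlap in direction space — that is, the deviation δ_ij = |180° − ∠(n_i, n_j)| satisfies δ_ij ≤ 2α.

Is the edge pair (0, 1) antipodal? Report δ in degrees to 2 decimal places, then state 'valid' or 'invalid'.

α = atan 0.55 = 28.81°;  2α = 57.62°
edge 0: e_0 = (+1.78, +2.29);  n_0 = (+0.7895, -0.6137)
edge 1: e_1 = (-1.13, +3.02);  n_1 = (+0.9366, +0.3504)
∠(n_0, n_1) = 58.37°
δ = |180° − 58.37°| = 121.63°
121.63° > 2α = 57.62°  →  invalid

δ = 121.63°, invalid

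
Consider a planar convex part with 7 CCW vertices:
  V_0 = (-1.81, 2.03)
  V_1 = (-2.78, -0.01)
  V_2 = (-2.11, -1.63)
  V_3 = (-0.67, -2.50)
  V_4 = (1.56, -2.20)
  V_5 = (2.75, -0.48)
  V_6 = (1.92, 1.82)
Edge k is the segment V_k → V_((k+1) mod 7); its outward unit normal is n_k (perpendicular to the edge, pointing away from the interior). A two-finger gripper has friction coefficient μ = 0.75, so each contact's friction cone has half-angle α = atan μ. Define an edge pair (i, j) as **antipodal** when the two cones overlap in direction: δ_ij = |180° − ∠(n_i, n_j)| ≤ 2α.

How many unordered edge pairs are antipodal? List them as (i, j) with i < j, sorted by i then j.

α = atan 0.75 = 36.87°;  2α = 73.74°
n_0 = (-0.9031, +0.4294)
n_1 = (-0.9241, -0.3822)
n_2 = (-0.5171, -0.8559)
n_3 = (+0.1333, -0.9911)
n_4 = (+0.8224, -0.5690)
n_5 = (+0.9406, +0.3394)
n_6 = (+0.0562, +0.9984)
  (0,1): δ = 132.10°  ·
  (0,2): δ = 95.71°  ·
  (0,3): δ = 56.91°  ✓
  (0,4): δ = 9.25°  ✓
  (0,5): δ = 45.27°  ✓
  (0,6): δ = 112.21°  ·
  (1,2): δ = 143.61°  ·
  (1,3): δ = 104.81°  ·
  (1,4): δ = 57.15°  ✓
  (1,5): δ = 2.63°  ✓
  (1,6): δ = 64.31°  ✓
  (2,3): δ = 141.20°  ·
  (2,4): δ = 93.54°  ·
  (2,5): δ = 39.02°  ✓
  (2,6): δ = 27.92°  ✓
  (3,4): δ = 132.34°  ·
  (3,5): δ = 77.82°  ·
  (3,6): δ = 10.88°  ✓
  (4,5): δ = 125.48°  ·
  (4,6): δ = 58.54°  ✓
  (5,6): δ = 113.07°  ·
antipodal pairs: 10

count = 10; pairs: (0,3), (0,4), (0,5), (1,4), (1,5), (1,6), (2,5), (2,6), (3,6), (4,6)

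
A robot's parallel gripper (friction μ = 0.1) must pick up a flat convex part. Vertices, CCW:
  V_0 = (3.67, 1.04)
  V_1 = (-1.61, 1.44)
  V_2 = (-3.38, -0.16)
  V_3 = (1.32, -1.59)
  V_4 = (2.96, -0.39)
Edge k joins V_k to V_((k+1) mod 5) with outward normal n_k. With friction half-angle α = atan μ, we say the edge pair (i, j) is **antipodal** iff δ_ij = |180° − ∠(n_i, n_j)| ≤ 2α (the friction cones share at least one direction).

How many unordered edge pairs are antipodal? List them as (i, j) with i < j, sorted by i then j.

count = 1; pairs: (1,3)

α = atan 0.1 = 5.71°;  2α = 11.42°
n_0 = (+0.0755, +0.9971)
n_1 = (-0.6706, +0.7418)
n_2 = (-0.2911, -0.9567)
n_3 = (+0.5905, -0.8070)
n_4 = (+0.8957, -0.4447)
  (0,1): δ = 133.56°  ·
  (0,2): δ = 12.59°  ·
  (0,3): δ = 40.53°  ·
  (0,4): δ = 67.93°  ·
  (1,2): δ = 59.03°  ·
  (1,3): δ = 5.92°  ✓
  (1,4): δ = 21.48°  ·
  (2,3): δ = 126.88°  ·
  (2,4): δ = 99.48°  ·
  (3,4): δ = 152.60°  ·
antipodal pairs: 1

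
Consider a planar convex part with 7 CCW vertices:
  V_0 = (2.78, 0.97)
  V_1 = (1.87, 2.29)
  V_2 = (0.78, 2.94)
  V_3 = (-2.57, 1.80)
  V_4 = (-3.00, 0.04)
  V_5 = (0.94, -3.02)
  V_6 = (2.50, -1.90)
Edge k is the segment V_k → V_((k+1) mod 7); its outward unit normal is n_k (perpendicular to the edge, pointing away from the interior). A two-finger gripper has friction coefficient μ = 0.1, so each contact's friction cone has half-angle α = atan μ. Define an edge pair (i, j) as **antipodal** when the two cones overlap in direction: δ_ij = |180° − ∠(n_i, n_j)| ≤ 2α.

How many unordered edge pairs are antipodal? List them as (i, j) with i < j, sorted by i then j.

α = atan 0.1 = 5.71°;  2α = 11.42°
n_0 = (+0.8233, +0.5676)
n_1 = (+0.5122, +0.8589)
n_2 = (-0.3222, +0.9467)
n_3 = (-0.9714, +0.2373)
n_4 = (-0.6134, -0.7898)
n_5 = (+0.5832, -0.8123)
n_6 = (+0.9953, -0.0971)
  (0,1): δ = 155.39°  ·
  (0,2): δ = 105.79°  ·
  (0,3): δ = 48.31°  ·
  (0,4): δ = 17.58°  ·
  (0,5): δ = 91.09°  ·
  (0,6): δ = 139.85°  ·
  (1,2): δ = 130.40°  ·
  (1,3): δ = 72.92°  ·
  (1,4): δ = 7.03°  ✓
  (1,5): δ = 66.49°  ·
  (1,6): δ = 115.24°  ·
  (2,3): δ = 122.52°  ·
  (2,4): δ = 56.63°  ·
  (2,5): δ = 16.88°  ·
  (2,6): δ = 65.63°  ·
  (3,4): δ = 114.11°  ·
  (3,5): δ = 40.59°  ·
  (3,6): δ = 8.16°  ✓
  (4,5): δ = 106.49°  ·
  (4,6): δ = 57.74°  ·
  (5,6): δ = 131.25°  ·
antipodal pairs: 2

count = 2; pairs: (1,4), (3,6)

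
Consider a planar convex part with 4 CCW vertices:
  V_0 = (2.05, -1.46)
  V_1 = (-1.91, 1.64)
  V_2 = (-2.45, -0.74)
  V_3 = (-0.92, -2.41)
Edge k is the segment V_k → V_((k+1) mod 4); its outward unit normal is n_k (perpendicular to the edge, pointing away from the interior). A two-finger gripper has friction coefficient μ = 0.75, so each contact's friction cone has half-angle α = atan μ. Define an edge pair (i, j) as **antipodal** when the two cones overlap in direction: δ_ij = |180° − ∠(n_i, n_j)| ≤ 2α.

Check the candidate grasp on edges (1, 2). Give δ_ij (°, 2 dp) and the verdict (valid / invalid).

δ = 124.72°, invalid

α = atan 0.75 = 36.87°;  2α = 73.74°
edge 1: e_1 = (-0.54, -2.38);  n_1 = (-0.9752, +0.2213)
edge 2: e_2 = (+1.53, -1.67);  n_2 = (-0.7373, -0.6755)
∠(n_1, n_2) = 55.28°
δ = |180° − 55.28°| = 124.72°
124.72° > 2α = 73.74°  →  invalid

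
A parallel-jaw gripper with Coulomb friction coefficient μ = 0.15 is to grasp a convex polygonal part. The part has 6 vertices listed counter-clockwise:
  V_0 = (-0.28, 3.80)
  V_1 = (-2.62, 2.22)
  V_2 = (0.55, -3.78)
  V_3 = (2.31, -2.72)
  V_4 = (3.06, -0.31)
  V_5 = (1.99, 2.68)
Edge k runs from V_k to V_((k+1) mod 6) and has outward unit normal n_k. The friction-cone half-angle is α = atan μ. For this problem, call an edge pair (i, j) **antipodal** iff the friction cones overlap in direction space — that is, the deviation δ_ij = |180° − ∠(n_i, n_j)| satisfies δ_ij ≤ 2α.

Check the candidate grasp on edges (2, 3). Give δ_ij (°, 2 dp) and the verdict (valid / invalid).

α = atan 0.15 = 8.53°;  2α = 17.06°
edge 2: e_2 = (+1.76, +1.06);  n_2 = (+0.5159, -0.8566)
edge 3: e_3 = (+0.75, +2.41);  n_3 = (+0.9548, -0.2971)
∠(n_2, n_3) = 41.65°
δ = |180° − 41.65°| = 138.35°
138.35° > 2α = 17.06°  →  invalid

δ = 138.35°, invalid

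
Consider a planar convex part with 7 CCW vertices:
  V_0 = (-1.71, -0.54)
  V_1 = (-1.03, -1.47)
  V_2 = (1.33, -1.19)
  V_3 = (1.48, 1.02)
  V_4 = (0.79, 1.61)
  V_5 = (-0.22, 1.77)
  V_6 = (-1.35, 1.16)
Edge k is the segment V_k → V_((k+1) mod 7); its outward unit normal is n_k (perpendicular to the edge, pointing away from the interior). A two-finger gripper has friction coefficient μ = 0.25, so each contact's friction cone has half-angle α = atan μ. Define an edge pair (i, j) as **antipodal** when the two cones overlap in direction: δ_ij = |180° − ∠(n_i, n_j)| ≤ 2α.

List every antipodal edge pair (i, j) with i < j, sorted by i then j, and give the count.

count = 4; pairs: (0,3), (1,4), (1,5), (2,6)

α = atan 0.25 = 14.04°;  2α = 28.07°
n_0 = (-0.8072, -0.5902)
n_1 = (+0.1178, -0.9930)
n_2 = (+0.9977, -0.0677)
n_3 = (+0.6499, +0.7600)
n_4 = (+0.1565, +0.9877)
n_5 = (-0.4750, +0.8800)
n_6 = (-0.9783, +0.2072)
  (0,1): δ = 119.41°  ·
  (0,2): δ = 40.06°  ·
  (0,3): δ = 13.29°  ✓
  (0,4): δ = 44.82°  ·
  (0,5): δ = 82.19°  ·
  (0,6): δ = 131.87°  ·
  (1,2): δ = 100.65°  ·
  (1,3): δ = 47.30°  ·
  (1,4): δ = 15.77°  ✓
  (1,5): δ = 21.60°  ✓
  (1,6): δ = 71.28°  ·
  (2,3): δ = 126.65°  ·
  (2,4): δ = 95.12°  ·
  (2,5): δ = 57.76°  ·
  (2,6): δ = 8.07°  ✓
  (3,4): δ = 148.47°  ·
  (3,5): δ = 111.11°  ·
  (3,6): δ = 61.42°  ·
  (4,5): δ = 142.64°  ·
  (4,6): δ = 92.95°  ·
  (5,6): δ = 130.32°  ·
antipodal pairs: 4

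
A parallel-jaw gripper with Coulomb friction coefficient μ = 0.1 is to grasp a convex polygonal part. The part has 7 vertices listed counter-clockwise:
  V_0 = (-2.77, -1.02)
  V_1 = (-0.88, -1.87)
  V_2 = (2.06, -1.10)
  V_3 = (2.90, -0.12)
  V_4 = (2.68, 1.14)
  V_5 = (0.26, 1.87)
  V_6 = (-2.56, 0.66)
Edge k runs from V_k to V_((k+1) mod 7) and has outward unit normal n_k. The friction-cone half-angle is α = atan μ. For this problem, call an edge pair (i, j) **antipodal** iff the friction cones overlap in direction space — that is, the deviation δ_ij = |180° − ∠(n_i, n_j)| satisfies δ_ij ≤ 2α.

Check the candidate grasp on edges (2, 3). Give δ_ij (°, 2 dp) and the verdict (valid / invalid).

δ = 129.49°, invalid

α = atan 0.1 = 5.71°;  2α = 11.42°
edge 2: e_2 = (+0.84, +0.98);  n_2 = (+0.7593, -0.6508)
edge 3: e_3 = (-0.22, +1.26);  n_3 = (+0.9851, +0.1720)
∠(n_2, n_3) = 50.51°
δ = |180° − 50.51°| = 129.49°
129.49° > 2α = 11.42°  →  invalid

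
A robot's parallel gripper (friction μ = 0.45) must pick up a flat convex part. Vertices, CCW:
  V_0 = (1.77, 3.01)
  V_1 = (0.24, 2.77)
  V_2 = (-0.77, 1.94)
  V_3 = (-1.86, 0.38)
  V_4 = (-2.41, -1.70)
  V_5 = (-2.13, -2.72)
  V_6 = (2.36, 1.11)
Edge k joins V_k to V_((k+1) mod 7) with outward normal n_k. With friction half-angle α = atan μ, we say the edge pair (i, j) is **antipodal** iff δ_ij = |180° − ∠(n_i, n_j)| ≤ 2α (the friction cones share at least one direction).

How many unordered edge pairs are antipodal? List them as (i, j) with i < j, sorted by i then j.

count = 6; pairs: (0,5), (1,5), (2,5), (3,5), (3,6), (4,6)

α = atan 0.45 = 24.23°;  2α = 48.46°
n_0 = (-0.1550, +0.9879)
n_1 = (-0.6349, +0.7726)
n_2 = (-0.8197, +0.5728)
n_3 = (-0.9668, +0.2556)
n_4 = (-0.9643, -0.2647)
n_5 = (+0.6490, -0.7608)
n_6 = (+0.9550, +0.2966)
  (0,1): δ = 149.50°  ·
  (0,2): δ = 133.86°  ·
  (0,3): δ = 113.73°  ·
  (0,4): δ = 83.56°  ·
  (0,5): δ = 31.55°  ✓
  (0,6): δ = 98.34°  ·
  (1,2): δ = 164.36°  ·
  (1,3): δ = 144.22°  ·
  (1,4): δ = 114.06°  ·
  (1,5): δ = 1.05°  ✓
  (1,6): δ = 67.84°  ·
  (2,3): δ = 159.87°  ·
  (2,4): δ = 129.71°  ·
  (2,5): δ = 14.59°  ✓
  (2,6): δ = 52.19°  ·
  (3,4): δ = 149.84°  ·
  (3,5): δ = 34.72°  ✓
  (3,6): δ = 32.06°  ✓
  (4,5): δ = 64.89°  ·
  (4,6): δ = 1.90°  ✓
  (5,6): δ = 113.21°  ·
antipodal pairs: 6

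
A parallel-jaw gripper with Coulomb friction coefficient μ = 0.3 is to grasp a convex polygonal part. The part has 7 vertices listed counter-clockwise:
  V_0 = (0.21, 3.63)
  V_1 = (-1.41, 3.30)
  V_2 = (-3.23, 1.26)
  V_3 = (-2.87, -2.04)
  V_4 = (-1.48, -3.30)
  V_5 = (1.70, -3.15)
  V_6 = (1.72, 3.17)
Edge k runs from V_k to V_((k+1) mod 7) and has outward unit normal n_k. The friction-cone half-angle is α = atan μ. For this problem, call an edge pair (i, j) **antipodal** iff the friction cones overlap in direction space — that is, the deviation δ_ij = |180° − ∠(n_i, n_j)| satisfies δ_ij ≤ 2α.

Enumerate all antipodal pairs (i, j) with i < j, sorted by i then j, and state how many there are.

α = atan 0.3 = 16.70°;  2α = 33.40°
n_0 = (-0.1996, +0.9799)
n_1 = (-0.7462, +0.6657)
n_2 = (-0.9941, -0.1084)
n_3 = (-0.6716, -0.7409)
n_4 = (+0.0471, -0.9989)
n_5 = (+1.0000, -0.0032)
n_6 = (+0.2914, +0.9566)
  (0,1): δ = 143.25°  ·
  (0,2): δ = 95.29°  ·
  (0,3): δ = 53.71°  ·
  (0,4): δ = 8.81°  ✓
  (0,5): δ = 78.30°  ·
  (0,6): δ = 151.54°  ·
  (1,2): δ = 132.04°  ·
  (1,3): δ = 90.45°  ·
  (1,4): δ = 45.56°  ·
  (1,5): δ = 41.56°  ·
  (1,6): δ = 114.80°  ·
  (2,3): δ = 138.42°  ·
  (2,4): δ = 93.53°  ·
  (2,5): δ = 6.41°  ✓
  (2,6): δ = 66.83°  ·
  (3,4): δ = 135.11°  ·
  (3,5): δ = 47.99°  ·
  (3,6): δ = 25.25°  ✓
  (4,5): δ = 92.88°  ·
  (4,6): δ = 19.64°  ✓
  (5,6): δ = 106.76°  ·
antipodal pairs: 4

count = 4; pairs: (0,4), (2,5), (3,6), (4,6)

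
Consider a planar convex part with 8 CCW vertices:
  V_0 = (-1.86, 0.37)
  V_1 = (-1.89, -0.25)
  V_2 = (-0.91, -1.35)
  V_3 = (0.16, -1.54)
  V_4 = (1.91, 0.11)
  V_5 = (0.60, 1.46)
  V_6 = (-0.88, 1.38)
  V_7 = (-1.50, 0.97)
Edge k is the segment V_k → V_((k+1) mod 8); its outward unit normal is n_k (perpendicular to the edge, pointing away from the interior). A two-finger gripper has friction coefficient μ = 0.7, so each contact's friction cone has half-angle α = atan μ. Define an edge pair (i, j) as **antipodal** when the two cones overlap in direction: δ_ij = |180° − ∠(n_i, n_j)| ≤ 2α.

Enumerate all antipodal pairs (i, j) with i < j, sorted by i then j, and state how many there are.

count = 11; pairs: (0,3), (0,4), (1,4), (1,5), (2,4), (2,5), (2,6), (2,7), (3,5), (3,6), (3,7)

α = atan 0.7 = 34.99°;  2α = 69.98°
n_0 = (-0.9988, +0.0483)
n_1 = (-0.7467, -0.6652)
n_2 = (-0.1748, -0.9846)
n_3 = (+0.6860, -0.7276)
n_4 = (+0.7177, +0.6964)
n_5 = (-0.0540, +0.9985)
n_6 = (-0.5516, +0.8341)
n_7 = (-0.8575, +0.5145)
  (0,1): δ = 135.53°  ·
  (0,2): δ = 97.30°  ·
  (0,3): δ = 43.91°  ✓
  (0,4): δ = 46.91°  ✓
  (0,5): δ = 95.86°  ·
  (0,6): δ = 126.25°  ·
  (0,7): δ = 151.81°  ·
  (1,2): δ = 141.77°  ·
  (1,3): δ = 88.38°  ·
  (1,4): δ = 2.44°  ✓
  (1,5): δ = 51.40°  ✓
  (1,6): δ = 81.78°  ·
  (1,7): δ = 107.34°  ·
  (2,3): δ = 126.62°  ·
  (2,4): δ = 35.79°  ✓
  (2,5): δ = 13.16°  ✓
  (2,6): δ = 43.55°  ✓
  (2,7): δ = 69.11°  ✓
  (3,4): δ = 89.18°  ·
  (3,5): δ = 40.22°  ✓
  (3,6): δ = 9.84°  ✓
  (3,7): δ = 15.72°  ✓
  (4,5): δ = 131.04°  ·
  (4,6): δ = 100.66°  ·
  (4,7): δ = 75.10°  ·
  (5,6): δ = 149.62°  ·
  (5,7): δ = 124.06°  ·
  (6,7): δ = 154.44°  ·
antipodal pairs: 11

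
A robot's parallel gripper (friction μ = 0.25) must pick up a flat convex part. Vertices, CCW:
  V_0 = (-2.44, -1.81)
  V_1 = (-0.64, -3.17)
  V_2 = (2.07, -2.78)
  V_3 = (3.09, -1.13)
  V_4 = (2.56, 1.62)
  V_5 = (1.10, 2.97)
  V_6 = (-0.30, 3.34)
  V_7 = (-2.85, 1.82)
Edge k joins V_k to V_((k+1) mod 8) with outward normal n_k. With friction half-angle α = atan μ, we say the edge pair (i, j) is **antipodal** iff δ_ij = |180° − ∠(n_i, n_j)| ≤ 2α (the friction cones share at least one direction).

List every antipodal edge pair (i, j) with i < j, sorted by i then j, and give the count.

α = atan 0.25 = 14.04°;  2α = 28.07°
n_0 = (-0.6028, -0.7979)
n_1 = (+0.1424, -0.9898)
n_2 = (+0.8506, -0.5258)
n_3 = (+0.9819, +0.1892)
n_4 = (+0.6789, +0.7342)
n_5 = (+0.2555, +0.9668)
n_6 = (-0.5120, +0.8590)
n_7 = (-0.9937, -0.1122)
  (0,1): δ = 134.74°  ·
  (0,2): δ = 84.65°  ·
  (0,3): δ = 42.02°  ·
  (0,4): δ = 5.69°  ✓
  (0,5): δ = 22.27°  ✓
  (0,6): δ = 67.87°  ·
  (0,7): δ = 133.52°  ·
  (1,2): δ = 129.91°  ·
  (1,3): δ = 87.28°  ·
  (1,4): δ = 50.95°  ·
  (1,5): δ = 22.99°  ✓
  (1,6): δ = 22.61°  ✓
  (1,7): δ = 88.25°  ·
  (2,3): δ = 137.37°  ·
  (2,4): δ = 101.03°  ·
  (2,5): δ = 73.08°  ·
  (2,6): δ = 27.48°  ✓
  (2,7): δ = 38.17°  ·
  (3,4): δ = 143.67°  ·
  (3,5): δ = 115.71°  ·
  (3,6): δ = 70.11°  ·
  (3,7): δ = 4.46°  ✓
  (4,5): δ = 152.05°  ·
  (4,6): δ = 106.44°  ·
  (4,7): δ = 40.80°  ·
  (5,6): δ = 134.40°  ·
  (5,7): δ = 68.75°  ·
  (6,7): δ = 114.35°  ·
antipodal pairs: 6

count = 6; pairs: (0,4), (0,5), (1,5), (1,6), (2,6), (3,7)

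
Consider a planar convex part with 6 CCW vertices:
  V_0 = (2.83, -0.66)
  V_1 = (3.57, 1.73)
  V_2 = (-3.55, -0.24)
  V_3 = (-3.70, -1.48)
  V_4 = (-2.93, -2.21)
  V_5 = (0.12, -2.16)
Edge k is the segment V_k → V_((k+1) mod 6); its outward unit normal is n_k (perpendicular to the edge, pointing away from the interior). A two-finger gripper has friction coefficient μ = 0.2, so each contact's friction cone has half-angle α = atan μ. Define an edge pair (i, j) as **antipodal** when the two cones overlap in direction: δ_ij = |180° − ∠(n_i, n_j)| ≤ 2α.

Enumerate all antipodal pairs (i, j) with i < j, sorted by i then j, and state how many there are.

count = 3; pairs: (0,2), (1,4), (1,5)

α = atan 0.2 = 11.31°;  2α = 22.62°
n_0 = (+0.9553, -0.2958)
n_1 = (-0.2667, +0.9638)
n_2 = (-0.9928, +0.1201)
n_3 = (-0.6880, -0.7257)
n_4 = (+0.0164, -0.9999)
n_5 = (+0.4843, -0.8749)
  (0,1): δ = 57.33°  ·
  (0,2): δ = 10.31°  ✓
  (0,3): δ = 63.73°  ·
  (0,4): δ = 108.14°  ·
  (0,5): δ = 136.17°  ·
  (1,2): δ = 112.36°  ·
  (1,3): δ = 58.94°  ·
  (1,4): δ = 14.53°  ✓
  (1,5): δ = 13.50°  ✓
  (2,3): δ = 126.58°  ·
  (2,4): δ = 82.16°  ·
  (2,5): δ = 54.14°  ·
  (3,4): δ = 135.59°  ·
  (3,5): δ = 107.56°  ·
  (4,5): δ = 151.97°  ·
antipodal pairs: 3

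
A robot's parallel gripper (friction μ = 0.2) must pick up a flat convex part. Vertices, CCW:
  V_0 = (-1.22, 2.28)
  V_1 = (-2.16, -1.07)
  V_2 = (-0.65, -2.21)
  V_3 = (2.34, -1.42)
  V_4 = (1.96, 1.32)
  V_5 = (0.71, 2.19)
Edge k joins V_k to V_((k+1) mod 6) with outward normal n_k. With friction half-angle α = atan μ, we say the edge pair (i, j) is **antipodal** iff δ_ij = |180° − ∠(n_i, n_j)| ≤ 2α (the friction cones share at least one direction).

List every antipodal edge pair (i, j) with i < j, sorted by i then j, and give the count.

α = atan 0.2 = 11.31°;  2α = 22.62°
n_0 = (-0.9628, +0.2702)
n_1 = (-0.6025, -0.7981)
n_2 = (+0.2554, -0.9668)
n_3 = (+0.9905, +0.1374)
n_4 = (+0.5713, +0.8208)
n_5 = (+0.0466, +0.9989)
  (0,1): δ = 111.38°  ·
  (0,2): δ = 59.53°  ·
  (0,3): δ = 23.57°  ·
  (0,4): δ = 70.84°  ·
  (0,5): δ = 103.00°  ·
  (1,2): δ = 128.15°  ·
  (1,3): δ = 45.05°  ·
  (1,4): δ = 2.21°  ✓
  (1,5): δ = 34.38°  ·
  (2,3): δ = 96.90°  ·
  (2,4): δ = 49.64°  ·
  (2,5): δ = 17.47°  ✓
  (3,4): δ = 132.73°  ·
  (3,5): δ = 100.57°  ·
  (4,5): δ = 147.83°  ·
antipodal pairs: 2

count = 2; pairs: (1,4), (2,5)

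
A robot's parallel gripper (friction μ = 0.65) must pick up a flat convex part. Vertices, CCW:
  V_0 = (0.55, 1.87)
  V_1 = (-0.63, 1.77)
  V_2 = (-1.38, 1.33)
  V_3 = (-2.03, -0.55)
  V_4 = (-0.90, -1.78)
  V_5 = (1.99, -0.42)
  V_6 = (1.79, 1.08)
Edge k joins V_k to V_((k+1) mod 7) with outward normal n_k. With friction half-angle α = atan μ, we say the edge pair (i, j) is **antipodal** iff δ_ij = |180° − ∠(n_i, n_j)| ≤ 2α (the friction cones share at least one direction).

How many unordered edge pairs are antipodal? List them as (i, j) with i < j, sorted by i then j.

α = atan 0.65 = 33.02°;  2α = 66.05°
n_0 = (-0.0844, +0.9964)
n_1 = (-0.5060, +0.8625)
n_2 = (-0.9451, +0.3268)
n_3 = (-0.7364, -0.6765)
n_4 = (+0.4258, -0.9048)
n_5 = (+0.9912, +0.1322)
n_6 = (+0.5373, +0.8434)
  (0,1): δ = 154.45°  ·
  (0,2): δ = 113.92°  ·
  (0,3): δ = 52.27°  ✓
  (0,4): δ = 20.36°  ✓
  (0,5): δ = 92.75°  ·
  (0,6): δ = 142.65°  ·
  (1,2): δ = 139.47°  ·
  (1,3): δ = 77.83°  ·
  (1,4): δ = 5.20°  ✓
  (1,5): δ = 67.20°  ·
  (1,6): δ = 117.10°  ·
  (2,3): δ = 118.35°  ·
  (2,4): δ = 45.73°  ✓
  (2,5): δ = 26.67°  ✓
  (2,6): δ = 76.57°  ·
  (3,4): δ = 107.37°  ·
  (3,5): δ = 34.98°  ✓
  (3,6): δ = 14.93°  ✓
  (4,5): δ = 107.61°  ·
  (4,6): δ = 57.70°  ✓
  (5,6): δ = 130.10°  ·
antipodal pairs: 8

count = 8; pairs: (0,3), (0,4), (1,4), (2,4), (2,5), (3,5), (3,6), (4,6)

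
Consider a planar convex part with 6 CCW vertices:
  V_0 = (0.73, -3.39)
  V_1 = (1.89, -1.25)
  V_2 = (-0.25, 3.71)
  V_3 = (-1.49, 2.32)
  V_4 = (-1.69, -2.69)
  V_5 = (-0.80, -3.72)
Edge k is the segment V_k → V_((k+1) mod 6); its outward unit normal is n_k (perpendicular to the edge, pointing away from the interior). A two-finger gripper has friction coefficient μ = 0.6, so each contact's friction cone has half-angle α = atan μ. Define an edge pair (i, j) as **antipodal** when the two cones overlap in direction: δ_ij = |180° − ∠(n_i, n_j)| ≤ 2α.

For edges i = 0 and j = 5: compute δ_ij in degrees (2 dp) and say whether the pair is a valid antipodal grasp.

α = atan 0.6 = 30.96°;  2α = 61.93°
edge 0: e_0 = (+1.16, +2.14);  n_0 = (+0.8791, -0.4765)
edge 5: e_5 = (+1.53, +0.33);  n_5 = (+0.2108, -0.9775)
∠(n_0, n_5) = 49.37°
δ = |180° − 49.37°| = 130.63°
130.63° > 2α = 61.93°  →  invalid

δ = 130.63°, invalid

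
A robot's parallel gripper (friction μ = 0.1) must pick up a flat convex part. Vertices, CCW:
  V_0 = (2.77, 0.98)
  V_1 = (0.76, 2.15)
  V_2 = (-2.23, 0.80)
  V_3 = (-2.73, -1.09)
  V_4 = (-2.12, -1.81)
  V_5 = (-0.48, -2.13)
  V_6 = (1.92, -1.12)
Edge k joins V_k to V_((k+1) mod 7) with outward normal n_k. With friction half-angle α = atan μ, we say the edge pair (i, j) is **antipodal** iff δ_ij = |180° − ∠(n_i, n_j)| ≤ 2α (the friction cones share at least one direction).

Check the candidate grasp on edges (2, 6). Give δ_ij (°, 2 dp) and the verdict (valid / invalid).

δ = 7.22°, valid

α = atan 0.1 = 5.71°;  2α = 11.42°
edge 2: e_2 = (-0.50, -1.89);  n_2 = (-0.9667, +0.2558)
edge 6: e_6 = (+0.85, +2.10);  n_6 = (+0.9269, -0.3752)
∠(n_2, n_6) = 172.78°
δ = |180° − 172.78°| = 7.22°
7.22° ≤ 2α = 11.42°  →  valid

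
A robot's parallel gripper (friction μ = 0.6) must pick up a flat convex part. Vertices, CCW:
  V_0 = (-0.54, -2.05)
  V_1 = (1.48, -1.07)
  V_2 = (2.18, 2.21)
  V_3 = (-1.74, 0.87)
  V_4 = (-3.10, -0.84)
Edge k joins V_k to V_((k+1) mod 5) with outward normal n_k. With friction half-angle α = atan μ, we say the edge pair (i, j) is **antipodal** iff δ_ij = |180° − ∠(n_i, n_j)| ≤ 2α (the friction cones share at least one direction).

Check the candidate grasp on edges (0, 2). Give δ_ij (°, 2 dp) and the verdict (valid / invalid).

α = atan 0.6 = 30.96°;  2α = 61.93°
edge 0: e_0 = (+2.02, +0.98);  n_0 = (+0.4365, -0.8997)
edge 2: e_2 = (-3.92, -1.34);  n_2 = (-0.3235, +0.9462)
∠(n_0, n_2) = 172.99°
δ = |180° − 172.99°| = 7.01°
7.01° ≤ 2α = 61.93°  →  valid

δ = 7.01°, valid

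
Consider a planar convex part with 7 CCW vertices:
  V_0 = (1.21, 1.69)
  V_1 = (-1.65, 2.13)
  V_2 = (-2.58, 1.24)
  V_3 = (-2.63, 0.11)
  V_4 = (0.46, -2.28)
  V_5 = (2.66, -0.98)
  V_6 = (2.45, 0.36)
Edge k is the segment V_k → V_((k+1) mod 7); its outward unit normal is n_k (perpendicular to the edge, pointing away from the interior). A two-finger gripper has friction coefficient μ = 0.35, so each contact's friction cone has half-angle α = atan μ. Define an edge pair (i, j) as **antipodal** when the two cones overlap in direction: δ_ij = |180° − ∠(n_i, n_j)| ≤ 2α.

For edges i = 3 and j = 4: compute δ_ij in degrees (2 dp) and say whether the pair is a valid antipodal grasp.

α = atan 0.35 = 19.29°;  2α = 38.58°
edge 3: e_3 = (+3.09, -2.39);  n_3 = (-0.6118, -0.7910)
edge 4: e_4 = (+2.20, +1.30);  n_4 = (+0.5087, -0.8609)
∠(n_3, n_4) = 68.30°
δ = |180° − 68.30°| = 111.70°
111.70° > 2α = 38.58°  →  invalid

δ = 111.70°, invalid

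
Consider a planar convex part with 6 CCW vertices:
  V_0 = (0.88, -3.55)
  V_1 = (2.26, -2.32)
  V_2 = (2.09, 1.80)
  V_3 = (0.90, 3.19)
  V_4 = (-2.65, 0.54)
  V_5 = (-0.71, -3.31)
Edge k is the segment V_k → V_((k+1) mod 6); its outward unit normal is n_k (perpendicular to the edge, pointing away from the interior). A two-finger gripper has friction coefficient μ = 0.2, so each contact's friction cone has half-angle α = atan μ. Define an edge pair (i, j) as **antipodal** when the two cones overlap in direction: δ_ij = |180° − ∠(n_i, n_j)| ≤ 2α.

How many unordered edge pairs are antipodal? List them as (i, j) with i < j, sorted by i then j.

α = atan 0.2 = 11.31°;  2α = 22.62°
n_0 = (+0.6654, -0.7465)
n_1 = (+0.9991, +0.0412)
n_2 = (+0.7596, +0.6503)
n_3 = (-0.5982, +0.8014)
n_4 = (-0.8930, -0.4500)
n_5 = (-0.1493, -0.9888)
  (0,1): δ = 129.35°  ·
  (0,2): δ = 91.14°  ·
  (0,3): δ = 4.97°  ✓
  (0,4): δ = 75.03°  ·
  (0,5): δ = 129.71°  ·
  (1,2): δ = 141.80°  ·
  (1,3): δ = 55.62°  ·
  (1,4): δ = 24.38°  ·
  (1,5): δ = 79.05°  ·
  (2,3): δ = 93.83°  ·
  (2,4): δ = 13.82°  ✓
  (2,5): δ = 40.85°  ·
  (3,4): δ = 100.00°  ·
  (3,5): δ = 45.32°  ·
  (4,5): δ = 125.33°  ·
antipodal pairs: 2

count = 2; pairs: (0,3), (2,4)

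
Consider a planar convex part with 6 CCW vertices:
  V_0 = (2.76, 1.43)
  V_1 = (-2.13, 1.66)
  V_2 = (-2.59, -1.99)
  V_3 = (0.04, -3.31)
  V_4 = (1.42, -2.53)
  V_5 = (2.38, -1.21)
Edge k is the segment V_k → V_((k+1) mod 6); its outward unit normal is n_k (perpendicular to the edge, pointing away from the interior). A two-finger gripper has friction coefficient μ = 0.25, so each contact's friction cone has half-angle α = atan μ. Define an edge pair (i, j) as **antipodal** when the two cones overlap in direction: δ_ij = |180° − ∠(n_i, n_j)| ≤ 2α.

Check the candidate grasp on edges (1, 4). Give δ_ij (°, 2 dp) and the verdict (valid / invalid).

δ = 28.84°, invalid

α = atan 0.25 = 14.04°;  2α = 28.07°
edge 1: e_1 = (-0.46, -3.65);  n_1 = (-0.9922, +0.1250)
edge 4: e_4 = (+0.96, +1.32);  n_4 = (+0.8087, -0.5882)
∠(n_1, n_4) = 151.16°
δ = |180° − 151.16°| = 28.84°
28.84° > 2α = 28.07°  →  invalid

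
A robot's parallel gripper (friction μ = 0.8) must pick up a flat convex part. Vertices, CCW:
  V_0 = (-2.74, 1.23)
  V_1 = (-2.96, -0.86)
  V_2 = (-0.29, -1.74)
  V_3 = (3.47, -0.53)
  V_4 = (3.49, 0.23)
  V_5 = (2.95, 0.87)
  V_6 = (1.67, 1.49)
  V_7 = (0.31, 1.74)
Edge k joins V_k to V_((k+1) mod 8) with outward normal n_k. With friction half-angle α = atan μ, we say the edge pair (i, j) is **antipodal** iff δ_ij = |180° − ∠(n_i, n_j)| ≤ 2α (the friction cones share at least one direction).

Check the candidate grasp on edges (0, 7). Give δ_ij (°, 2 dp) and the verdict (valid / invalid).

α = atan 0.8 = 38.66°;  2α = 77.32°
edge 0: e_0 = (-0.22, -2.09);  n_0 = (-0.9945, +0.1047)
edge 7: e_7 = (-3.05, -0.51);  n_7 = (-0.1649, +0.9863)
∠(n_0, n_7) = 74.50°
δ = |180° − 74.50°| = 105.50°
105.50° > 2α = 77.32°  →  invalid

δ = 105.50°, invalid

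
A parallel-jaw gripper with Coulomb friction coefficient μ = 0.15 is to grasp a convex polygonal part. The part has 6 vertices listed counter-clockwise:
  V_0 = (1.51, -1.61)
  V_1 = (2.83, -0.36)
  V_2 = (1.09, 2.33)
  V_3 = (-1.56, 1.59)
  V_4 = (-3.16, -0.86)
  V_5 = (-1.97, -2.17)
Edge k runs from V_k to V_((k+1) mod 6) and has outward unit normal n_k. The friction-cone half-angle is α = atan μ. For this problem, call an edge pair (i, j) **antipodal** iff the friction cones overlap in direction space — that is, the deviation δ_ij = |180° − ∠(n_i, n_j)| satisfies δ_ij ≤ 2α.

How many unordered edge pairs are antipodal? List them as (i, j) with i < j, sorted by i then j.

α = atan 0.15 = 8.53°;  2α = 17.06°
n_0 = (+0.6876, -0.7261)
n_1 = (+0.8397, +0.5431)
n_2 = (-0.2690, +0.9632)
n_3 = (-0.8373, +0.5468)
n_4 = (-0.7402, -0.6724)
n_5 = (+0.1589, -0.9873)
  (0,1): δ = 100.54°  ·
  (0,2): δ = 27.84°  ·
  (0,3): δ = 13.41°  ✓
  (0,4): δ = 88.81°  ·
  (0,5): δ = 145.70°  ·
  (1,2): δ = 107.29°  ·
  (1,3): δ = 66.04°  ·
  (1,4): δ = 9.36°  ✓
  (1,5): δ = 66.25°  ·
  (2,3): δ = 138.75°  ·
  (2,4): δ = 63.35°  ·
  (2,5): δ = 6.46°  ✓
  (3,4): δ = 104.60°  ·
  (3,5): δ = 47.71°  ·
  (4,5): δ = 123.11°  ·
antipodal pairs: 3

count = 3; pairs: (0,3), (1,4), (2,5)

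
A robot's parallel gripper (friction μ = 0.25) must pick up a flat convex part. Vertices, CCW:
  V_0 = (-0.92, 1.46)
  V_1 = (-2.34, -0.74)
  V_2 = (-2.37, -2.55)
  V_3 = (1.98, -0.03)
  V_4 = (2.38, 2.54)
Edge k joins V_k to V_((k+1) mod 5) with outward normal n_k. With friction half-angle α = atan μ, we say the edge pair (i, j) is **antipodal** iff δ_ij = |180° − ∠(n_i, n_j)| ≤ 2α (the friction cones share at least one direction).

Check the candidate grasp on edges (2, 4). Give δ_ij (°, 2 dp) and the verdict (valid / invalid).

δ = 11.96°, valid

α = atan 0.25 = 14.04°;  2α = 28.07°
edge 2: e_2 = (+4.35, +2.52);  n_2 = (+0.5013, -0.8653)
edge 4: e_4 = (-3.30, -1.08);  n_4 = (-0.3110, +0.9504)
∠(n_2, n_4) = 168.04°
δ = |180° − 168.04°| = 11.96°
11.96° ≤ 2α = 28.07°  →  valid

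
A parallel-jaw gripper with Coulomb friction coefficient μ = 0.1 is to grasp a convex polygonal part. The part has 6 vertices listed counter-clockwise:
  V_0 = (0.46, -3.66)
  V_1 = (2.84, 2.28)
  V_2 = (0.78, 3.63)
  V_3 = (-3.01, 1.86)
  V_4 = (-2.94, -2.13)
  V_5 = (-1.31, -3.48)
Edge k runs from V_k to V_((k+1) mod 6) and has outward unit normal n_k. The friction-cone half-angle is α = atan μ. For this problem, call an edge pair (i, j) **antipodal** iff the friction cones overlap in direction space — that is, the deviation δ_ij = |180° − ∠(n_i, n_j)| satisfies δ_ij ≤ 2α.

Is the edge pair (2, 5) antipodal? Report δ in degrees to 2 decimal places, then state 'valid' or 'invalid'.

α = atan 0.1 = 5.71°;  2α = 11.42°
edge 2: e_2 = (-3.79, -1.77);  n_2 = (-0.4231, +0.9061)
edge 5: e_5 = (+1.77, -0.18);  n_5 = (-0.1012, -0.9949)
∠(n_2, n_5) = 149.16°
δ = |180° − 149.16°| = 30.84°
30.84° > 2α = 11.42°  →  invalid

δ = 30.84°, invalid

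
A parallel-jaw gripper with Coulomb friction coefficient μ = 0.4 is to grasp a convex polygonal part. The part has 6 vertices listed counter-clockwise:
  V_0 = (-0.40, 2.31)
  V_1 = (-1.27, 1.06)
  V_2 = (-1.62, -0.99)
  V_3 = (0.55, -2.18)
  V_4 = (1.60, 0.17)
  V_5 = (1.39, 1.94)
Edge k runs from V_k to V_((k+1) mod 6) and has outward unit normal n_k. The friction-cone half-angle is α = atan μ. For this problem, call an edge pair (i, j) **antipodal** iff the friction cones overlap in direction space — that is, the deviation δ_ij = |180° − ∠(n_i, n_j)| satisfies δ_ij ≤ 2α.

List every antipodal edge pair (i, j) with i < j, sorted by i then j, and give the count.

count = 5; pairs: (0,3), (0,4), (1,3), (1,4), (2,5)

α = atan 0.4 = 21.80°;  2α = 43.60°
n_0 = (-0.8208, +0.5713)
n_1 = (-0.9857, +0.1683)
n_2 = (-0.4808, -0.8768)
n_3 = (+0.9130, -0.4079)
n_4 = (+0.9930, +0.1178)
n_5 = (+0.2024, +0.9793)
  (0,1): δ = 154.85°  ·
  (0,2): δ = 83.90°  ·
  (0,3): δ = 10.76°  ✓
  (0,4): δ = 41.60°  ✓
  (0,5): δ = 113.16°  ·
  (1,2): δ = 109.05°  ·
  (1,3): δ = 14.39°  ✓
  (1,4): δ = 16.45°  ✓
  (1,5): δ = 88.01°  ·
  (2,3): δ = 85.34°  ·
  (2,4): δ = 54.49°  ·
  (2,5): δ = 17.06°  ✓
  (3,4): δ = 149.16°  ·
  (3,5): δ = 77.60°  ·
  (4,5): δ = 108.44°  ·
antipodal pairs: 5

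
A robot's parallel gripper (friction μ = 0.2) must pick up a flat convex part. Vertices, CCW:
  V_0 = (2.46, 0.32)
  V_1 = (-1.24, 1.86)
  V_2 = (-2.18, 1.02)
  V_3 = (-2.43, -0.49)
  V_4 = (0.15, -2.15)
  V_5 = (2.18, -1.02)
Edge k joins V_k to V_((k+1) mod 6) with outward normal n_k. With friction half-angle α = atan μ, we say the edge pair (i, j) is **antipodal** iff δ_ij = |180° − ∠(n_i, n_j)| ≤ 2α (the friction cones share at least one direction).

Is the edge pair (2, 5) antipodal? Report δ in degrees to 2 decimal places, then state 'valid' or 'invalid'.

δ = 2.40°, valid

α = atan 0.2 = 11.31°;  2α = 22.62°
edge 2: e_2 = (-0.25, -1.51);  n_2 = (-0.9866, +0.1633)
edge 5: e_5 = (+0.28, +1.34);  n_5 = (+0.9789, -0.2045)
∠(n_2, n_5) = 177.60°
δ = |180° − 177.60°| = 2.40°
2.40° ≤ 2α = 22.62°  →  valid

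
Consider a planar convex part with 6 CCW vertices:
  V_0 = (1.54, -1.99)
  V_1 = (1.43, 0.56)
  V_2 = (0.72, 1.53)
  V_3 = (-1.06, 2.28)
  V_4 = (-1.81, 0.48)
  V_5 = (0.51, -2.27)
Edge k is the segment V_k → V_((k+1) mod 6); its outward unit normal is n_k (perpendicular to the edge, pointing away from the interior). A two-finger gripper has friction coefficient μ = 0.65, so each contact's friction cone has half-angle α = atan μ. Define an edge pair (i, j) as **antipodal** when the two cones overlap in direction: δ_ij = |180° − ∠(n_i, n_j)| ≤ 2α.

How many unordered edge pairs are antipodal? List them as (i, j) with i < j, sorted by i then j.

α = atan 0.65 = 33.02°;  2α = 66.05°
n_0 = (+0.9991, +0.0431)
n_1 = (+0.8069, +0.5906)
n_2 = (+0.3883, +0.9215)
n_3 = (-0.9231, +0.3846)
n_4 = (-0.7643, -0.6448)
n_5 = (+0.2623, -0.9650)
  (0,1): δ = 146.27°  ·
  (0,2): δ = 115.32°  ·
  (0,3): δ = 25.09°  ✓
  (0,4): δ = 37.68°  ✓
  (0,5): δ = 102.74°  ·
  (1,2): δ = 149.05°  ·
  (1,3): δ = 58.82°  ✓
  (1,4): δ = 3.95°  ✓
  (1,5): δ = 69.01°  ·
  (2,3): δ = 89.77°  ·
  (2,4): δ = 27.00°  ✓
  (2,5): δ = 38.06°  ✓
  (3,4): δ = 117.23°  ·
  (3,5): δ = 52.17°  ✓
  (4,5): δ = 114.94°  ·
antipodal pairs: 7

count = 7; pairs: (0,3), (0,4), (1,3), (1,4), (2,4), (2,5), (3,5)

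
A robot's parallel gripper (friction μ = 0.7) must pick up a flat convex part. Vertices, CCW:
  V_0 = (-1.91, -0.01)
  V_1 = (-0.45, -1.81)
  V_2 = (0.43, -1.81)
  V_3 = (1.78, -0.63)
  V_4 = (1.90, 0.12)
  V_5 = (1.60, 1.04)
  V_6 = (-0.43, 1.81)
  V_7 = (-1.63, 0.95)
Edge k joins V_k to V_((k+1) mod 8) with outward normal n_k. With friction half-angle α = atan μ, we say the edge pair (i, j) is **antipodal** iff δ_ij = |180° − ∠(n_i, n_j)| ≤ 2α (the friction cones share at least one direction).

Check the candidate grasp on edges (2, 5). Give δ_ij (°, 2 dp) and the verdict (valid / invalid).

α = atan 0.7 = 34.99°;  2α = 69.98°
edge 2: e_2 = (+1.35, +1.18);  n_2 = (+0.6581, -0.7529)
edge 5: e_5 = (-2.03, +0.77);  n_5 = (+0.3547, +0.9350)
∠(n_2, n_5) = 118.07°
δ = |180° − 118.07°| = 61.93°
61.93° ≤ 2α = 69.98°  →  valid

δ = 61.93°, valid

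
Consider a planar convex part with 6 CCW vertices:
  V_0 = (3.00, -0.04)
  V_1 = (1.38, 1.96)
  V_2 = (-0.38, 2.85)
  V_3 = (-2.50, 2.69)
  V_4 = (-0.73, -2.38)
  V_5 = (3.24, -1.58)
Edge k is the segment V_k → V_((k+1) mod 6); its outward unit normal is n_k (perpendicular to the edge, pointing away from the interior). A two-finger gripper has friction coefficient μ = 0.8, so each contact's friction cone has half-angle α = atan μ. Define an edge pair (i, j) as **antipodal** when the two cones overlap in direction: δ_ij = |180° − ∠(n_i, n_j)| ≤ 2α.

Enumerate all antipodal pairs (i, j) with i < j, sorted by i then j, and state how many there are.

count = 7; pairs: (0,3), (0,4), (1,3), (1,4), (2,3), (2,4), (3,5)

α = atan 0.8 = 38.66°;  2α = 77.32°
n_0 = (+0.7771, +0.6294)
n_1 = (+0.4513, +0.8924)
n_2 = (-0.0753, +0.9972)
n_3 = (-0.9441, -0.3296)
n_4 = (+0.1975, -0.9803)
n_5 = (+0.9881, +0.1540)
  (0,1): δ = 155.83°  ·
  (0,2): δ = 124.69°  ·
  (0,3): δ = 19.76°  ✓
  (0,4): δ = 62.39°  ✓
  (0,5): δ = 149.85°  ·
  (1,2): δ = 148.86°  ·
  (1,3): δ = 43.93°  ✓
  (1,4): δ = 38.22°  ✓
  (1,5): δ = 125.68°  ·
  (2,3): δ = 75.07°  ✓
  (2,4): δ = 7.08°  ✓
  (2,5): δ = 94.54°  ·
  (3,4): δ = 97.85°  ·
  (3,5): δ = 10.39°  ✓
  (4,5): δ = 92.54°  ·
antipodal pairs: 7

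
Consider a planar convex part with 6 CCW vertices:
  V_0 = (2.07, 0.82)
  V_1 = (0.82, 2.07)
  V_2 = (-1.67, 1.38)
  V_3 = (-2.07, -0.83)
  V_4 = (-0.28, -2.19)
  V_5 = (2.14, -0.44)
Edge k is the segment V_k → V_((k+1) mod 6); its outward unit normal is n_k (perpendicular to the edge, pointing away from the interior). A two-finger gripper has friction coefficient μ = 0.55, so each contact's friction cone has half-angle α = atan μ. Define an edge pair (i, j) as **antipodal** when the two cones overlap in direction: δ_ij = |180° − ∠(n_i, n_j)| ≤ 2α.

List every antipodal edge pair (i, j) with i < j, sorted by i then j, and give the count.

α = atan 0.55 = 28.81°;  2α = 57.62°
n_0 = (+0.7071, +0.7071)
n_1 = (-0.2670, +0.9637)
n_2 = (-0.9840, +0.1781)
n_3 = (-0.6050, -0.7962)
n_4 = (+0.5860, -0.8103)
n_5 = (+0.9985, +0.0555)
  (0,1): δ = 119.51°  ·
  (0,2): δ = 55.26°  ✓
  (0,3): δ = 7.77°  ✓
  (0,4): δ = 80.87°  ·
  (0,5): δ = 138.18°  ·
  (1,2): δ = 115.75°  ·
  (1,3): δ = 52.72°  ✓
  (1,4): δ = 20.38°  ✓
  (1,5): δ = 77.69°  ·
  (2,3): δ = 116.97°  ·
  (2,4): δ = 43.87°  ✓
  (2,5): δ = 13.44°  ✓
  (3,4): δ = 106.90°  ·
  (3,5): δ = 49.59°  ✓
  (4,5): δ = 122.69°  ·
antipodal pairs: 7

count = 7; pairs: (0,2), (0,3), (1,3), (1,4), (2,4), (2,5), (3,5)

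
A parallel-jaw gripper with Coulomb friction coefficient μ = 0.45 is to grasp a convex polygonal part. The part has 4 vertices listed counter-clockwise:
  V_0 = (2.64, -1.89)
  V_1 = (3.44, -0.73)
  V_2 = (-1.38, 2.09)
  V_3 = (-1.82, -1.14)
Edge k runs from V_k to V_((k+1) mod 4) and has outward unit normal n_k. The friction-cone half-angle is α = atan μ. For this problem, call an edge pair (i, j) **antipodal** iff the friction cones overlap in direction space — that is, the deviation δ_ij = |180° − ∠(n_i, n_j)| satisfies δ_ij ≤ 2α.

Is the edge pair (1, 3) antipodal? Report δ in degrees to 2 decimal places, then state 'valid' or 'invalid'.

δ = 20.78°, valid

α = atan 0.45 = 24.23°;  2α = 48.46°
edge 1: e_1 = (-4.82, +2.82);  n_1 = (+0.5050, +0.8631)
edge 3: e_3 = (+4.46, -0.75);  n_3 = (-0.1658, -0.9862)
∠(n_1, n_3) = 159.22°
δ = |180° − 159.22°| = 20.78°
20.78° ≤ 2α = 48.46°  →  valid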